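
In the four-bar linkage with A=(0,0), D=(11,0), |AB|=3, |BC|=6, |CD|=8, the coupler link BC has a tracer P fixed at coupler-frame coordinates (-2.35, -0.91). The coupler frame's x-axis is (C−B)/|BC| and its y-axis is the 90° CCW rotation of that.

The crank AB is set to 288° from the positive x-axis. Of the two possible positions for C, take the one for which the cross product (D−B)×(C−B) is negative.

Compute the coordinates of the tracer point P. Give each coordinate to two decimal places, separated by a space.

A=(0,0), D=(11.00,0)
B = A + 3.00·(cos288°, sin288°) = (0.9271, -2.8532)
|BD| = 10.4692
circle(B,6.00) ∩ circle(D,8.00): a=3.8974, h=4.5619
  candidates: C₊=(3.4337,2.5982) cross=47.759; C₋=(5.9201,-6.1802) cross=-47.759
  mode - wants cross < 0 → take C=(5.9201,-6.1802) (cross=-47.759)
ex = (C−B)/|BC| = (0.8322,-0.5545); ey = (0.5545,0.8322)
P = B + -2.35·ex + -0.91·ey = (-1.5332,-2.3074)

-1.53 -2.31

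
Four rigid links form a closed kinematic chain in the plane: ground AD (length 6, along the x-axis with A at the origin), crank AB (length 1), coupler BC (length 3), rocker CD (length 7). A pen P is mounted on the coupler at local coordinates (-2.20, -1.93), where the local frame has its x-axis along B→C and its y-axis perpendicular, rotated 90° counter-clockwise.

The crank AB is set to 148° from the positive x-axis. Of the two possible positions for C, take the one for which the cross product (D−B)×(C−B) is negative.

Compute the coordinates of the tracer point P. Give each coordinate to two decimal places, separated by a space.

A=(0,0), D=(6.00,0)
B = A + 1.00·(cos148°, sin148°) = (-0.8480, 0.5299)
|BD| = 6.8685
circle(B,3.00) ∩ circle(D,7.00): a=0.5224, h=2.9542
  candidates: C₊=(-0.0993,3.4350) cross=20.291; C₋=(-0.5551,-2.4557) cross=-20.291
  mode - wants cross < 0 → take C=(-0.5551,-2.4557) (cross=-20.291)
ex = (C−B)/|BC| = (0.0976,-0.9952); ey = (0.9952,0.0976)
P = B + -2.20·ex + -1.93·ey = (-2.9837,2.5309)

-2.98 2.53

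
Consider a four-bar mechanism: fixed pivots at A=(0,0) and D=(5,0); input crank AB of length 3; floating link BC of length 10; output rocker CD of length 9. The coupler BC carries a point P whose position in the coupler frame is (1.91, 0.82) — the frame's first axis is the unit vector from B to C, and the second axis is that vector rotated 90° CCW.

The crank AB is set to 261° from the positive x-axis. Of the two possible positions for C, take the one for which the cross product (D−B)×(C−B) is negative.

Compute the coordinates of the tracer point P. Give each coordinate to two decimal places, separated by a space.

1.57 -3.35

A=(0,0), D=(5.00,0)
B = A + 3.00·(cos261°, sin261°) = (-0.4693, -2.9631)
|BD| = 6.2204
circle(B,10.00) ∩ circle(D,9.00): a=4.6374, h=8.8597
  candidates: C₊=(-0.6121,7.0359) cross=55.111; C₋=(7.8285,-8.5440) cross=-55.111
  mode - wants cross < 0 → take C=(7.8285,-8.5440) (cross=-55.111)
ex = (C−B)/|BC| = (0.8298,-0.5581); ey = (0.5581,0.8298)
P = B + 1.91·ex + 0.82·ey = (1.5732,-3.3486)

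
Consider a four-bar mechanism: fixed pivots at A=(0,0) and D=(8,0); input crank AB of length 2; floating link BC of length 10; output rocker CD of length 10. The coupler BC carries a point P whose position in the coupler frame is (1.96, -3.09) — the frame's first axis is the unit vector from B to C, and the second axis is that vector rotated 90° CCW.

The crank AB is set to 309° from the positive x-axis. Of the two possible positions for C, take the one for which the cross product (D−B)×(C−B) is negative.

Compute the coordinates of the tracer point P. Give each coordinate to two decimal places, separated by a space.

A=(0,0), D=(8.00,0)
B = A + 2.00·(cos309°, sin309°) = (1.2586, -1.5543)
|BD| = 6.9182
circle(B,10.00) ∩ circle(D,10.00): a=3.4591, h=9.3827
  candidates: C₊=(2.5213,8.3657) cross=64.911; C₋=(6.7373,-9.9200) cross=-64.911
  mode - wants cross < 0 → take C=(6.7373,-9.9200) (cross=-64.911)
ex = (C−B)/|BC| = (0.5479,-0.8366); ey = (0.8366,0.5479)
P = B + 1.96·ex + -3.09·ey = (-0.2525,-4.8869)

-0.25 -4.89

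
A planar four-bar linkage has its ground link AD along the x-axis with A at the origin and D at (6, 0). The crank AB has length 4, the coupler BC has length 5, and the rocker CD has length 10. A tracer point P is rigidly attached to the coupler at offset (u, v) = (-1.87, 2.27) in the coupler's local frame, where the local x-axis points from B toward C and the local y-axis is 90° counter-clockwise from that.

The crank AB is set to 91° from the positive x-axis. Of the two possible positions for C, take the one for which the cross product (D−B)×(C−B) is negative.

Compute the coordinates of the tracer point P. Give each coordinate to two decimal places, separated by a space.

2.81 3.41

A=(0,0), D=(6.00,0)
B = A + 4.00·(cos91°, sin91°) = (-0.0698, 3.9994)
|BD| = 7.2690
circle(B,5.00) ∩ circle(D,10.00): a=-1.5244, h=4.7619
  candidates: C₊=(1.2773,8.8145) cross=34.614; C₋=(-3.9628,0.8618) cross=-34.614
  mode - wants cross < 0 → take C=(-3.9628,0.8618) (cross=-34.614)
ex = (C−B)/|BC| = (-0.7786,-0.6275); ey = (0.6275,-0.7786)
P = B + -1.87·ex + 2.27·ey = (2.8106,3.4054)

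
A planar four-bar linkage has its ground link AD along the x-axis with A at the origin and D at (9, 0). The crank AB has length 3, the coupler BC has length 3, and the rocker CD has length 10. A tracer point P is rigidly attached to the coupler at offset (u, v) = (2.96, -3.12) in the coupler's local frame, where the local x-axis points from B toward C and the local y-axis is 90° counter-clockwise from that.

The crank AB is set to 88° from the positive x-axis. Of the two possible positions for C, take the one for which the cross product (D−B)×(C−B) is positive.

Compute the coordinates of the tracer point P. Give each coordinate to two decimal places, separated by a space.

A=(0,0), D=(9.00,0)
B = A + 3.00·(cos88°, sin88°) = (0.1047, 2.9982)
|BD| = 9.3870
circle(B,3.00) ∩ circle(D,10.00): a=-0.1536, h=2.9961
  candidates: C₊=(0.9160,5.8864) cross=28.124; C₋=(-0.9978,0.2081) cross=-28.124
  mode + wants cross > 0 → take C=(0.9160,5.8864) (cross=28.124)
ex = (C−B)/|BC| = (0.2704,0.9627); ey = (-0.9627,0.2704)
P = B + 2.96·ex + -3.12·ey = (3.9089,5.0041)

3.91 5.00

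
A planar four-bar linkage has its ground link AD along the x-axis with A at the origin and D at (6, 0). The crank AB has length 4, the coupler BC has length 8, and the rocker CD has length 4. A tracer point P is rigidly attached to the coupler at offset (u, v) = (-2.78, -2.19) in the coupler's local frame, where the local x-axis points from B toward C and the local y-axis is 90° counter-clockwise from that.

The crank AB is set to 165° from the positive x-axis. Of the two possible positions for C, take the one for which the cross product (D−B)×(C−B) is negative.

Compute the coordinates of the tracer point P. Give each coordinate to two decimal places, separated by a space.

A=(0,0), D=(6.00,0)
B = A + 4.00·(cos165°, sin165°) = (-3.8637, 1.0353)
|BD| = 9.9179
circle(B,8.00) ∩ circle(D,4.00): a=7.3788, h=3.0908
  candidates: C₊=(3.7974,3.3390) cross=30.654; C₋=(3.1522,-2.8089) cross=-30.654
  mode - wants cross < 0 → take C=(3.1522,-2.8089) (cross=-30.654)
ex = (C−B)/|BC| = (0.8770,-0.4805); ey = (0.4805,0.8770)
P = B + -2.78·ex + -2.19·ey = (-7.3541,0.4505)

-7.35 0.45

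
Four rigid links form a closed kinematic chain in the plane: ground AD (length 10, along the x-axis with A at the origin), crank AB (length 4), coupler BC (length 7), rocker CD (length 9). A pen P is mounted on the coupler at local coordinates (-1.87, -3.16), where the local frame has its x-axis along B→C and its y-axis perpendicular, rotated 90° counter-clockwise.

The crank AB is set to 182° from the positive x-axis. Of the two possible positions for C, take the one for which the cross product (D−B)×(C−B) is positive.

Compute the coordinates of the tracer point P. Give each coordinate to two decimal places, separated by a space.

A=(0,0), D=(10.00,0)
B = A + 4.00·(cos182°, sin182°) = (-3.9976, -0.1396)
|BD| = 13.9983
circle(B,7.00) ∩ circle(D,9.00): a=5.8561, h=3.8348
  candidates: C₊=(1.8200,3.7534) cross=53.681; C₋=(1.8965,-3.9158) cross=-53.681
  mode + wants cross > 0 → take C=(1.8200,3.7534) (cross=53.681)
ex = (C−B)/|BC| = (0.8311,0.5561); ey = (-0.5561,0.8311)
P = B + -1.87·ex + -3.16·ey = (-3.7943,-3.8058)

-3.79 -3.81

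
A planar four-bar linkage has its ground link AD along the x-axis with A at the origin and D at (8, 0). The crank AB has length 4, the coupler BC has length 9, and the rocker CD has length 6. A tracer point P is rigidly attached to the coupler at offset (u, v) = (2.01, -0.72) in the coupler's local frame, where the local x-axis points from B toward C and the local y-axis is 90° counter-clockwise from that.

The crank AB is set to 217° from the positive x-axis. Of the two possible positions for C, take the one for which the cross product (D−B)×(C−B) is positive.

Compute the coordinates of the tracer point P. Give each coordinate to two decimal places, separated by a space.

-1.24 -1.55

A=(0,0), D=(8.00,0)
B = A + 4.00·(cos217°, sin217°) = (-3.1945, -2.4073)
|BD| = 11.4504
circle(B,9.00) ∩ circle(D,6.00): a=7.6902, h=4.6755
  candidates: C₊=(3.3409,3.7805) cross=53.537; C₋=(5.3068,-5.3616) cross=-53.537
  mode + wants cross > 0 → take C=(3.3409,3.7805) (cross=53.537)
ex = (C−B)/|BC| = (0.7262,0.6875); ey = (-0.6875,0.7262)
P = B + 2.01·ex + -0.72·ey = (-1.2399,-1.5482)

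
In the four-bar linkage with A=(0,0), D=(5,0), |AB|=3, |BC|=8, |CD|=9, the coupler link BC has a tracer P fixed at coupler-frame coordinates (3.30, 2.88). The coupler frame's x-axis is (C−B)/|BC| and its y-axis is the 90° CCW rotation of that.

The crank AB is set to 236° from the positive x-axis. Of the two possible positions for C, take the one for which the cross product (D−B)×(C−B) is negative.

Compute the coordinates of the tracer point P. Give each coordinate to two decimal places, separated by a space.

A=(0,0), D=(5.00,0)
B = A + 3.00·(cos236°, sin236°) = (-1.6776, -2.4871)
|BD| = 7.1257
circle(B,8.00) ∩ circle(D,9.00): a=2.3700, h=7.6409
  candidates: C₊=(-2.1236,5.5004) cross=54.447; C₋=(3.2103,-8.8203) cross=-54.447
  mode - wants cross < 0 → take C=(3.2103,-8.8203) (cross=-54.447)
ex = (C−B)/|BC| = (0.6110,-0.7916); ey = (0.7916,0.6110)
P = B + 3.30·ex + 2.88·ey = (2.6186,-3.3399)

2.62 -3.34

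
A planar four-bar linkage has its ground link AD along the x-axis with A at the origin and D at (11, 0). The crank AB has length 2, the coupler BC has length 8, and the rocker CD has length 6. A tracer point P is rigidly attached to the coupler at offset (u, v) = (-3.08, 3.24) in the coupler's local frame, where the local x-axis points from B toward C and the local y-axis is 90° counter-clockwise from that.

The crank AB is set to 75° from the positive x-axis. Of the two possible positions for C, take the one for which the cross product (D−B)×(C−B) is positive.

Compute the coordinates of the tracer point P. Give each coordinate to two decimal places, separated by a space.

-3.60 3.68

A=(0,0), D=(11.00,0)
B = A + 2.00·(cos75°, sin75°) = (0.5176, 1.9319)
|BD| = 10.6589
circle(B,8.00) ∩ circle(D,6.00): a=6.6429, h=4.4578
  candidates: C₊=(7.8585,5.1118) cross=47.515; C₋=(6.2426,-3.6561) cross=-47.515
  mode + wants cross > 0 → take C=(7.8585,5.1118) (cross=47.515)
ex = (C−B)/|BC| = (0.9176,0.3975); ey = (-0.3975,0.9176)
P = B + -3.08·ex + 3.24·ey = (-3.5965,3.6806)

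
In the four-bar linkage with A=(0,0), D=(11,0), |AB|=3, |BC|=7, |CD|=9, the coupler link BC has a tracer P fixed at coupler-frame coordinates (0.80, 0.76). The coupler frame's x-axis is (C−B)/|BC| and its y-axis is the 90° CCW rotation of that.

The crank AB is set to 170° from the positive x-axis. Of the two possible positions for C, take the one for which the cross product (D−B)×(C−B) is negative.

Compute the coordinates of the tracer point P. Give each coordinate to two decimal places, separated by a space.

A=(0,0), D=(11.00,0)
B = A + 3.00·(cos170°, sin170°) = (-2.9544, 0.5209)
|BD| = 13.9641
circle(B,7.00) ∩ circle(D,9.00): a=5.8363, h=3.8649
  candidates: C₊=(3.0220,4.1655) cross=53.971; C₋=(2.7336,-3.5590) cross=-53.971
  mode - wants cross < 0 → take C=(2.7336,-3.5590) (cross=-53.971)
ex = (C−B)/|BC| = (0.8126,-0.5829); ey = (0.5829,0.8126)
P = B + 0.80·ex + 0.76·ey = (-1.8614,0.6722)

-1.86 0.67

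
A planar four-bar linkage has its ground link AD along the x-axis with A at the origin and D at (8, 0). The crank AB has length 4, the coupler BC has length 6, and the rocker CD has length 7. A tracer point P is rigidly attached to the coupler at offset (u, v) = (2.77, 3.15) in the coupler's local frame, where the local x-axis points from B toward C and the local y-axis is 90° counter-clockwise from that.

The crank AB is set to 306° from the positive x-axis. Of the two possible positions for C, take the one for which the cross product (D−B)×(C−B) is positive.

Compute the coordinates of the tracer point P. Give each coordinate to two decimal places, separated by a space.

A=(0,0), D=(8.00,0)
B = A + 4.00·(cos306°, sin306°) = (2.3511, -3.2361)
|BD| = 6.5101
circle(B,6.00) ∩ circle(D,7.00): a=2.2566, h=5.5595
  candidates: C₊=(1.5457,2.7096) cross=36.193; C₋=(7.0727,-6.9383) cross=-36.193
  mode + wants cross > 0 → take C=(1.5457,2.7096) (cross=36.193)
ex = (C−B)/|BC| = (-0.1342,0.9909); ey = (-0.9909,-0.1342)
P = B + 2.77·ex + 3.15·ey = (-1.1422,-0.9140)

-1.14 -0.91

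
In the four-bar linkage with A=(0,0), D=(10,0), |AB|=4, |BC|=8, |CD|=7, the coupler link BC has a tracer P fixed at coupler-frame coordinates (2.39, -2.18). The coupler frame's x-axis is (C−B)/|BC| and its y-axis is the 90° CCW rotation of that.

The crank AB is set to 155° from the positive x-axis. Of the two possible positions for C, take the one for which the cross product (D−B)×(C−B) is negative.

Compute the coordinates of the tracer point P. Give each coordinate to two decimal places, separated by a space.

A=(0,0), D=(10.00,0)
B = A + 4.00·(cos155°, sin155°) = (-3.6252, 1.6905)
|BD| = 13.7297
circle(B,8.00) ∩ circle(D,7.00): a=7.4111, h=3.0125
  candidates: C₊=(4.1004,3.7676) cross=41.361; C₋=(3.3586,-2.2116) cross=-41.361
  mode - wants cross < 0 → take C=(3.3586,-2.2116) (cross=-41.361)
ex = (C−B)/|BC| = (0.8730,-0.4878); ey = (0.4878,0.8730)
P = B + 2.39·ex + -2.18·ey = (-2.6021,-1.3784)

-2.60 -1.38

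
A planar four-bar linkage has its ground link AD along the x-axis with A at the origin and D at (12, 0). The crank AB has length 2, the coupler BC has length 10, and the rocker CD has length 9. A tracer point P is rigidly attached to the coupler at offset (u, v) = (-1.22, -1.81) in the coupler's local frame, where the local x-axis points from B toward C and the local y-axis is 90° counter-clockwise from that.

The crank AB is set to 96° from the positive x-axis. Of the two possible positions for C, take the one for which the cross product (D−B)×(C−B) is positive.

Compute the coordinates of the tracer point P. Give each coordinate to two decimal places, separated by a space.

A=(0,0), D=(12.00,0)
B = A + 2.00·(cos96°, sin96°) = (-0.2091, 1.9890)
|BD| = 12.3700
circle(B,10.00) ∩ circle(D,9.00): a=6.9530, h=7.1872
  candidates: C₊=(7.8091,7.9647) cross=88.906; C₋=(5.4978,-6.2226) cross=-88.906
  mode + wants cross > 0 → take C=(7.8091,7.9647) (cross=88.906)
ex = (C−B)/|BC| = (0.8018,0.5976); ey = (-0.5976,0.8018)
P = B + -1.22·ex + -1.81·ey = (-0.1057,-0.1913)

-0.11 -0.19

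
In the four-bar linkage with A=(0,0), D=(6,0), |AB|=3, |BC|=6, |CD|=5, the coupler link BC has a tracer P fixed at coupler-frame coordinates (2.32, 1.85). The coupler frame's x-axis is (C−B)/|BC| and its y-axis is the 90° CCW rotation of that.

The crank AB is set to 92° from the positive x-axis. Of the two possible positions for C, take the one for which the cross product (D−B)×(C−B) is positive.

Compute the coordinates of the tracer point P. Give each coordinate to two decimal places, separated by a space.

1.47 5.51

A=(0,0), D=(6.00,0)
B = A + 3.00·(cos92°, sin92°) = (-0.1047, 2.9982)
|BD| = 6.8012
circle(B,6.00) ∩ circle(D,5.00): a=4.2093, h=4.2757
  candidates: C₊=(5.5584,4.9805) cross=29.080; C₋=(1.7886,-2.6953) cross=-29.080
  mode + wants cross > 0 → take C=(5.5584,4.9805) (cross=29.080)
ex = (C−B)/|BC| = (0.9438,0.3304); ey = (-0.3304,0.9438)
P = B + 2.32·ex + 1.85·ey = (1.4738,5.5108)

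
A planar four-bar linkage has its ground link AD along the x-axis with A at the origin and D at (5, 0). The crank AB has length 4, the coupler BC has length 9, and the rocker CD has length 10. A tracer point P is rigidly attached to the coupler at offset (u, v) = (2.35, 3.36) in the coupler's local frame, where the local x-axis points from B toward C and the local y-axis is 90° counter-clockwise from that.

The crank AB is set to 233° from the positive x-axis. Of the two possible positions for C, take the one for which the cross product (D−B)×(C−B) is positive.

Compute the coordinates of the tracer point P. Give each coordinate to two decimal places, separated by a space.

-5.95 -1.14

A=(0,0), D=(5.00,0)
B = A + 4.00·(cos233°, sin233°) = (-2.4073, -3.1945)
|BD| = 8.0668
circle(B,9.00) ∩ circle(D,10.00): a=2.8557, h=8.5349
  candidates: C₊=(-3.1650,5.7735) cross=68.849; C₋=(3.5949,-9.9008) cross=-68.849
  mode + wants cross > 0 → take C=(-3.1650,5.7735) (cross=68.849)
ex = (C−B)/|BC| = (-0.0842,0.9964); ey = (-0.9964,-0.0842)
P = B + 2.35·ex + 3.36·ey = (-5.9532,-1.1358)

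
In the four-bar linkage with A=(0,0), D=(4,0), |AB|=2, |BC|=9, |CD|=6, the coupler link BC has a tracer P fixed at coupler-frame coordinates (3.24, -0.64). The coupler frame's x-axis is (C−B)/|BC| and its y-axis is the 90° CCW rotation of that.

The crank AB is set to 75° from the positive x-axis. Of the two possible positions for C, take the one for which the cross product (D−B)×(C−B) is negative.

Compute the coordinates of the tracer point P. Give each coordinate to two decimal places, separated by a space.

1.53 -1.21

A=(0,0), D=(4.00,0)
B = A + 2.00·(cos75°, sin75°) = (0.5176, 1.9319)
|BD| = 3.9823
circle(B,9.00) ∩ circle(D,6.00): a=7.6411, h=4.7553
  candidates: C₊=(9.5063,2.3834) cross=18.937; C₋=(4.8926,-5.9332) cross=-18.937
  mode - wants cross < 0 → take C=(4.8926,-5.9332) (cross=-18.937)
ex = (C−B)/|BC| = (0.4861,-0.8739); ey = (0.8739,0.4861)
P = B + 3.24·ex + -0.64·ey = (1.5333,-1.2107)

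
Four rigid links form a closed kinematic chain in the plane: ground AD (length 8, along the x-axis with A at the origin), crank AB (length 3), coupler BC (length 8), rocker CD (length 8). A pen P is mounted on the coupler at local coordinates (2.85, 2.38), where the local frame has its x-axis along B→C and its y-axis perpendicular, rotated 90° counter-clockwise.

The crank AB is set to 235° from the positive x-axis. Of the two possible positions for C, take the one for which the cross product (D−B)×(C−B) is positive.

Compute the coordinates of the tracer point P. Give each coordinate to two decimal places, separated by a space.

A=(0,0), D=(8.00,0)
B = A + 3.00·(cos235°, sin235°) = (-1.7207, -2.4575)
|BD| = 10.0265
circle(B,8.00) ∩ circle(D,8.00): a=5.0133, h=6.2343
  candidates: C₊=(1.6116,4.8155) cross=62.509; C₋=(4.6676,-7.2729) cross=-62.509
  mode + wants cross > 0 → take C=(1.6116,4.8155) (cross=62.509)
ex = (C−B)/|BC| = (0.4165,0.9091); ey = (-0.9091,0.4165)
P = B + 2.85·ex + 2.38·ey = (-2.6973,1.1249)

-2.70 1.12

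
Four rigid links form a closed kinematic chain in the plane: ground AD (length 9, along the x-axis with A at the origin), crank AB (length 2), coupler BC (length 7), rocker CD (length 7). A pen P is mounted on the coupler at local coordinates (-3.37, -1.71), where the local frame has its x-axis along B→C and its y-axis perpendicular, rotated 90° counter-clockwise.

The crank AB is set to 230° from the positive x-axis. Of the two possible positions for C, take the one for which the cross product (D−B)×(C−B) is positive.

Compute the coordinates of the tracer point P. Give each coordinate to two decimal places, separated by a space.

A=(0,0), D=(9.00,0)
B = A + 2.00·(cos230°, sin230°) = (-1.2856, -1.5321)
|BD| = 10.3991
circle(B,7.00) ∩ circle(D,7.00): a=5.1995, h=4.6867
  candidates: C₊=(3.1667,3.8695) cross=48.737; C₋=(4.5477,-5.4016) cross=-48.737
  mode + wants cross > 0 → take C=(3.1667,3.8695) (cross=48.737)
ex = (C−B)/|BC| = (0.6360,0.7717); ey = (-0.7717,0.6360)
P = B + -3.37·ex + -1.71·ey = (-2.1095,-5.2202)

-2.11 -5.22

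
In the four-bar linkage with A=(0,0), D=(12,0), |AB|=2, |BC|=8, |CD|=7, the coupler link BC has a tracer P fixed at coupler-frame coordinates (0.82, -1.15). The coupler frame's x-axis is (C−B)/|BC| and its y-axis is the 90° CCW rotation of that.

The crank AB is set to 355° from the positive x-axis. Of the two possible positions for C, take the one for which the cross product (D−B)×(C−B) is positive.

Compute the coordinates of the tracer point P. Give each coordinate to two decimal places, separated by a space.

3.39 -0.41

A=(0,0), D=(12.00,0)
B = A + 2.00·(cos355°, sin355°) = (1.9924, -0.1743)
|BD| = 10.0091
circle(B,8.00) ∩ circle(D,7.00): a=5.7539, h=5.5581
  candidates: C₊=(7.6486,5.4832) cross=55.632; C₋=(7.8422,-5.6314) cross=-55.632
  mode + wants cross > 0 → take C=(7.6486,5.4832) (cross=55.632)
ex = (C−B)/|BC| = (0.7070,0.7072); ey = (-0.7072,0.7070)
P = B + 0.82·ex + -1.15·ey = (3.3854,-0.4075)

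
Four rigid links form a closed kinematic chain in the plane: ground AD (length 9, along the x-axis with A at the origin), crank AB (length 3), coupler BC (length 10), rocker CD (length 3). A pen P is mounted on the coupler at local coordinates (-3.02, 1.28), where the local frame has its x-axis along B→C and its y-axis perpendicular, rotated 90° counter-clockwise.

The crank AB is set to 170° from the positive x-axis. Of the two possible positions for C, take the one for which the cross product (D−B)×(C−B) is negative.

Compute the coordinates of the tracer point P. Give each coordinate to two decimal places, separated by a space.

-5.56 2.51

A=(0,0), D=(9.00,0)
B = A + 3.00·(cos170°, sin170°) = (-2.9544, 0.5209)
|BD| = 11.9658
circle(B,10.00) ∩ circle(D,3.00): a=9.7854, h=2.0606
  candidates: C₊=(6.9114,2.1536) cross=24.656; C₋=(6.7320,-1.9637) cross=-24.656
  mode - wants cross < 0 → take C=(6.7320,-1.9637) (cross=-24.656)
ex = (C−B)/|BC| = (0.9686,-0.2485); ey = (0.2485,0.9686)
P = B + -3.02·ex + 1.28·ey = (-5.5617,2.5112)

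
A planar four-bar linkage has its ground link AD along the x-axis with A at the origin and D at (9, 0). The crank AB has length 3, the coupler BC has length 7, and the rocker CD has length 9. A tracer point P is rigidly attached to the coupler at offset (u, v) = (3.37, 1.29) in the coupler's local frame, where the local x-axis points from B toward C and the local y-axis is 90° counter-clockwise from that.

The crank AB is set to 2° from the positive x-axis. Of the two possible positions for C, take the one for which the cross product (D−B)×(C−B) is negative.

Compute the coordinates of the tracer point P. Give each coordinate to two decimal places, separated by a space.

A=(0,0), D=(9.00,0)
B = A + 3.00·(cos2°, sin2°) = (2.9982, 0.1047)
|BD| = 6.0027
circle(B,7.00) ∩ circle(D,9.00): a=0.3359, h=6.9919
  candidates: C₊=(3.4560,7.0897) cross=41.971; C₋=(3.2121,-6.8920) cross=-41.971
  mode - wants cross < 0 → take C=(3.2121,-6.8920) (cross=-41.971)
ex = (C−B)/|BC| = (0.0306,-0.9995); ey = (0.9995,0.0306)
P = B + 3.37·ex + 1.29·ey = (4.3906,-3.2243)

4.39 -3.22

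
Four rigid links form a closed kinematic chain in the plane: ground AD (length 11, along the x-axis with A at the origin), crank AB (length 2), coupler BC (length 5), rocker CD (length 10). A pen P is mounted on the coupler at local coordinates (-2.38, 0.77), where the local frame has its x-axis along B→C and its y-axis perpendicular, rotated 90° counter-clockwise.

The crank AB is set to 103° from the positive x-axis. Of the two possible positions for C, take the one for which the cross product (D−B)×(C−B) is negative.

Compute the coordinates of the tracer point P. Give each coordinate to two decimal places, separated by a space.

-0.60 4.45

A=(0,0), D=(11.00,0)
B = A + 2.00·(cos103°, sin103°) = (-0.4499, 1.9487)
|BD| = 11.6146
circle(B,5.00) ∩ circle(D,10.00): a=2.5786, h=4.2838
  candidates: C₊=(2.8109,5.7392) cross=49.754; C₋=(1.3734,-2.7070) cross=-49.754
  mode - wants cross < 0 → take C=(1.3734,-2.7070) (cross=-49.754)
ex = (C−B)/|BC| = (0.3647,-0.9311); ey = (0.9311,0.3647)
P = B + -2.38·ex + 0.77·ey = (-0.6008,4.4456)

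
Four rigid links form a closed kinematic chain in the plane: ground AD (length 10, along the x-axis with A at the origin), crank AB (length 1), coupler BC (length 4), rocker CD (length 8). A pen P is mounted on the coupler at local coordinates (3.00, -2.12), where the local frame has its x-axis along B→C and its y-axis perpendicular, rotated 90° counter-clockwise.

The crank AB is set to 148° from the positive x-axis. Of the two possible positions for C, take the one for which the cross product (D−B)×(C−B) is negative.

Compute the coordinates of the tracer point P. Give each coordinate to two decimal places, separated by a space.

0.14 -3.01

A=(0,0), D=(10.00,0)
B = A + 1.00·(cos148°, sin148°) = (-0.8480, 0.5299)
|BD| = 10.8610
circle(B,4.00) ∩ circle(D,8.00): a=3.2207, h=2.3721
  candidates: C₊=(2.4846,2.7420) cross=25.763; C₋=(2.2531,-1.9965) cross=-25.763
  mode - wants cross < 0 → take C=(2.2531,-1.9965) (cross=-25.763)
ex = (C−B)/|BC| = (0.7753,-0.6316); ey = (0.6316,0.7753)
P = B + 3.00·ex + -2.12·ey = (0.1388,-3.0085)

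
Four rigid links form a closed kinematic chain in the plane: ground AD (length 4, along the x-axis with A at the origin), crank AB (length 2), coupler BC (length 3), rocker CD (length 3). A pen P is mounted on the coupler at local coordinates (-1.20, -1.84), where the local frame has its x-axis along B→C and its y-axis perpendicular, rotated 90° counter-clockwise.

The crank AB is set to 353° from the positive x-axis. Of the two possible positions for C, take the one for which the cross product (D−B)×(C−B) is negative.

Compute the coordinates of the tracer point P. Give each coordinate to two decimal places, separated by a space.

A=(0,0), D=(4.00,0)
B = A + 2.00·(cos353°, sin353°) = (1.9851, -0.2437)
|BD| = 2.0296
circle(B,3.00) ∩ circle(D,3.00): a=1.0148, h=2.8232
  candidates: C₊=(2.6535,2.6809) cross=5.730; C₋=(3.3316,-2.9246) cross=-5.730
  mode - wants cross < 0 → take C=(3.3316,-2.9246) (cross=-5.730)
ex = (C−B)/|BC| = (0.4488,-0.8936); ey = (0.8936,0.4488)
P = B + -1.20·ex + -1.84·ey = (-0.1978,0.0028)

-0.20 0.00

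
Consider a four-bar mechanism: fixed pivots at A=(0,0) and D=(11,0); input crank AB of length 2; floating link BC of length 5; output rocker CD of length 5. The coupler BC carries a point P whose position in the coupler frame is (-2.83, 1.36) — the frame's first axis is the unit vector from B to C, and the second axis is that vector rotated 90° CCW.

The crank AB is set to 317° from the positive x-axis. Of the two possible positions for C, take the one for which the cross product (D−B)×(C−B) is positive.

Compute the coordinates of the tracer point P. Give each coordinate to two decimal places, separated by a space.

-1.68 -1.26

A=(0,0), D=(11.00,0)
B = A + 2.00·(cos317°, sin317°) = (1.4627, -1.3640)
|BD| = 9.6343
circle(B,5.00) ∩ circle(D,5.00): a=4.8172, h=1.3397
  candidates: C₊=(6.0417,0.6442) cross=12.907; C₋=(6.4210,-2.0082) cross=-12.907
  mode + wants cross > 0 → take C=(6.0417,0.6442) (cross=12.907)
ex = (C−B)/|BC| = (0.9158,0.4016); ey = (-0.4016,0.9158)
P = B + -2.83·ex + 1.36·ey = (-1.6752,-1.2552)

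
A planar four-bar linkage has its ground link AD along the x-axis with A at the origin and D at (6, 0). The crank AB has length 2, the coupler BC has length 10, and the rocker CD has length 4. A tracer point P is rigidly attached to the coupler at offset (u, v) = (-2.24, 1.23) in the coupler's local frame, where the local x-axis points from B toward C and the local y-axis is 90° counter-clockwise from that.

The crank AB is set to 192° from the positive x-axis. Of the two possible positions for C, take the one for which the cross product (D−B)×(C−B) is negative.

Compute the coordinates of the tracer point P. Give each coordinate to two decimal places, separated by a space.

A=(0,0), D=(6.00,0)
B = A + 2.00·(cos192°, sin192°) = (-1.9563, -0.4158)
|BD| = 7.9672
circle(B,10.00) ∩ circle(D,4.00): a=9.2552, h=3.7869
  candidates: C₊=(7.0887,3.8490) cross=30.171; C₋=(7.4840,-3.7145) cross=-30.171
  mode - wants cross < 0 → take C=(7.4840,-3.7145) (cross=-30.171)
ex = (C−B)/|BC| = (0.9440,-0.3299); ey = (0.3299,0.9440)
P = B + -2.24·ex + 1.23·ey = (-3.6652,1.4842)

-3.67 1.48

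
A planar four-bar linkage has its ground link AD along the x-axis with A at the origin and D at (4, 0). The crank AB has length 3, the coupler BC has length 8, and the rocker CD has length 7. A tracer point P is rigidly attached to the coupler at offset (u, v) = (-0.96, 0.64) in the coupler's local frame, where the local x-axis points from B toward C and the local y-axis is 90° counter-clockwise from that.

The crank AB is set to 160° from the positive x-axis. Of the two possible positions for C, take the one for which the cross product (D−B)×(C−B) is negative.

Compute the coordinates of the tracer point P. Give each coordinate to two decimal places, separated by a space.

A=(0,0), D=(4.00,0)
B = A + 3.00·(cos160°, sin160°) = (-2.8191, 1.0261)
|BD| = 6.8958
circle(B,8.00) ∩ circle(D,7.00): a=4.5355, h=6.5901
  candidates: C₊=(2.6465,6.8679) cross=45.444; C₋=(0.6854,-6.1655) cross=-45.444
  mode - wants cross < 0 → take C=(0.6854,-6.1655) (cross=-45.444)
ex = (C−B)/|BC| = (0.4381,-0.8989); ey = (0.8989,0.4381)
P = B + -0.96·ex + 0.64·ey = (-2.6643,2.1694)

-2.66 2.17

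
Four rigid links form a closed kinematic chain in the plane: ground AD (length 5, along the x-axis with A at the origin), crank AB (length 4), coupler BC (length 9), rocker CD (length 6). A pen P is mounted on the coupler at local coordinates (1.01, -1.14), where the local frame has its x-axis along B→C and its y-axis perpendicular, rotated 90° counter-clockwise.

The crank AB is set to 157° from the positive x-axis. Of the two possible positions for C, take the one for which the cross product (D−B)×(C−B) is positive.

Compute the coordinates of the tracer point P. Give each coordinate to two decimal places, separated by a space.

-2.24 1.06

A=(0,0), D=(5.00,0)
B = A + 4.00·(cos157°, sin157°) = (-3.6820, 1.5629)
|BD| = 8.8216
circle(B,9.00) ∩ circle(D,6.00): a=6.9614, h=5.7043
  candidates: C₊=(4.1798,5.9437) cross=50.321; C₋=(2.1586,-5.2845) cross=-50.321
  mode + wants cross > 0 → take C=(4.1798,5.9437) (cross=50.321)
ex = (C−B)/|BC| = (0.8735,0.4868); ey = (-0.4868,0.8735)
P = B + 1.01·ex + -1.14·ey = (-2.2448,1.0587)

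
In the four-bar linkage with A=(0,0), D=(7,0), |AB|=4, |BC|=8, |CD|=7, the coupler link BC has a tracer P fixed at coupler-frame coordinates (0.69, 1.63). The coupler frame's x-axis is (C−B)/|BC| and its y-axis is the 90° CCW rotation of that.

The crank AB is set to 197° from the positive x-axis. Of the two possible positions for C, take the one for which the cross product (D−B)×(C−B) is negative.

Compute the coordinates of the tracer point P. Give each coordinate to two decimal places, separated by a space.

-2.35 -0.20

A=(0,0), D=(7.00,0)
B = A + 4.00·(cos197°, sin197°) = (-3.8252, -1.1695)
|BD| = 10.8882
circle(B,8.00) ∩ circle(D,7.00): a=6.1329, h=5.1369
  candidates: C₊=(1.7205,4.5964) cross=55.931; C₋=(2.8240,-5.6179) cross=-55.931
  mode - wants cross < 0 → take C=(2.8240,-5.6179) (cross=-55.931)
ex = (C−B)/|BC| = (0.8311,-0.5561); ey = (0.5561,0.8311)
P = B + 0.69·ex + 1.63·ey = (-2.3454,-0.1984)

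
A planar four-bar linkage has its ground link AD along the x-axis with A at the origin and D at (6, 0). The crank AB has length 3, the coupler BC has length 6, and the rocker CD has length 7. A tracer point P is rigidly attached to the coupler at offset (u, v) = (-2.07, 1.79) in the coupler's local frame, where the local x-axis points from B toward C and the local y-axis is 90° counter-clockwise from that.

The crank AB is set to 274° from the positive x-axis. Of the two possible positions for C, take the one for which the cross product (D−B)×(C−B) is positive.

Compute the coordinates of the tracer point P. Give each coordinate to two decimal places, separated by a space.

-1.39 -5.22

A=(0,0), D=(6.00,0)
B = A + 3.00·(cos274°, sin274°) = (0.2093, -2.9927)
|BD| = 6.5183
circle(B,6.00) ∩ circle(D,7.00): a=2.2620, h=5.5573
  candidates: C₊=(-0.3327,2.9828) cross=36.224; C₋=(4.7702,-6.8911) cross=-36.224
  mode + wants cross > 0 → take C=(-0.3327,2.9828) (cross=36.224)
ex = (C−B)/|BC| = (-0.0903,0.9959); ey = (-0.9959,-0.0903)
P = B + -2.07·ex + 1.79·ey = (-1.3864,-5.2159)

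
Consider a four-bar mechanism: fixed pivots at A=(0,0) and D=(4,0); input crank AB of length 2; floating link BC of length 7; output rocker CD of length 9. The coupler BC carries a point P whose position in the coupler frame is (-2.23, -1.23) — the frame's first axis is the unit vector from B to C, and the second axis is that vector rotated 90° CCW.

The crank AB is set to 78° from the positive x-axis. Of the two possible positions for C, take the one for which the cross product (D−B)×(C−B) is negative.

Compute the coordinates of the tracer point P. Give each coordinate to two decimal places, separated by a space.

1.09 4.41

A=(0,0), D=(4.00,0)
B = A + 2.00·(cos78°, sin78°) = (0.4158, 1.9563)
|BD| = 4.0833
circle(B,7.00) ∩ circle(D,9.00): a=-1.8767, h=6.7437
  candidates: C₊=(1.9994,8.7748) cross=27.537; C₋=(-4.4624,-3.0640) cross=-27.537
  mode - wants cross < 0 → take C=(-4.4624,-3.0640) (cross=-27.537)
ex = (C−B)/|BC| = (-0.6969,-0.7172); ey = (0.7172,-0.6969)
P = B + -2.23·ex + -1.23·ey = (1.0878,4.4128)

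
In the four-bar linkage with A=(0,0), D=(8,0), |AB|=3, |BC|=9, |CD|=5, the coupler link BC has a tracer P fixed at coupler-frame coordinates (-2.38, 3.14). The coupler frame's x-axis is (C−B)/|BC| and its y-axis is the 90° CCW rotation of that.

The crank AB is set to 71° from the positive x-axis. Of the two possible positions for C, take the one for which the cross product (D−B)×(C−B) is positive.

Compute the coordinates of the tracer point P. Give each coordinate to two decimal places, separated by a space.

-1.99 5.43

A=(0,0), D=(8.00,0)
B = A + 3.00·(cos71°, sin71°) = (0.9767, 2.8366)
|BD| = 7.5745
circle(B,9.00) ∩ circle(D,5.00): a=7.4839, h=4.9992
  candidates: C₊=(9.7881,4.6693) cross=37.866; C₋=(6.0438,-4.6015) cross=-37.866
  mode + wants cross > 0 → take C=(9.7881,4.6693) (cross=37.866)
ex = (C−B)/|BC| = (0.9790,0.2036); ey = (-0.2036,0.9790)
P = B + -2.38·ex + 3.14·ey = (-1.9929,5.4261)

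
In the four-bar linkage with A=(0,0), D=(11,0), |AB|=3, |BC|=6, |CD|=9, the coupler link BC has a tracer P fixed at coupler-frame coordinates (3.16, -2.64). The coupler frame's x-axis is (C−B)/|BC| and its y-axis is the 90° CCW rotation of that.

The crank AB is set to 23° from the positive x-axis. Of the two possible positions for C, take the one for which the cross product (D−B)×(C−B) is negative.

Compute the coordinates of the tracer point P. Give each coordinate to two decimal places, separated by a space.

A=(0,0), D=(11.00,0)
B = A + 3.00·(cos23°, sin23°) = (2.7615, 1.1722)
|BD| = 8.3215
circle(B,6.00) ∩ circle(D,9.00): a=1.4569, h=5.8204
  candidates: C₊=(5.0238,6.7294) cross=48.435; C₋=(3.3840,-4.7954) cross=-48.435
  mode - wants cross < 0 → take C=(3.3840,-4.7954) (cross=-48.435)
ex = (C−B)/|BC| = (0.1037,-0.9946); ey = (0.9946,0.1037)
P = B + 3.16·ex + -2.64·ey = (0.4636,-2.2446)

0.46 -2.24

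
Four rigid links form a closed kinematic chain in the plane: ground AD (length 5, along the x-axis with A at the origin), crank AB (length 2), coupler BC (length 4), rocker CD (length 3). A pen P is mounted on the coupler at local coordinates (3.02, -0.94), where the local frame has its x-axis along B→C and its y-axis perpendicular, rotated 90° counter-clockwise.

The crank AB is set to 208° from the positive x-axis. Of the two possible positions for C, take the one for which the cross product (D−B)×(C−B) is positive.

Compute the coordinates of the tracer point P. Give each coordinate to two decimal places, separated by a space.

A=(0,0), D=(5.00,0)
B = A + 2.00·(cos208°, sin208°) = (-1.7659, -0.9389)
|BD| = 6.8307
circle(B,4.00) ∩ circle(D,3.00): a=3.9278, h=0.7568
  candidates: C₊=(2.0206,0.3506) cross=5.169; C₋=(2.2286,-1.1486) cross=-5.169
  mode + wants cross > 0 → take C=(2.0206,0.3506) (cross=5.169)
ex = (C−B)/|BC| = (0.9466,0.3224); ey = (-0.3224,0.9466)
P = B + 3.02·ex + -0.94·ey = (1.3959,-0.8552)

1.40 -0.86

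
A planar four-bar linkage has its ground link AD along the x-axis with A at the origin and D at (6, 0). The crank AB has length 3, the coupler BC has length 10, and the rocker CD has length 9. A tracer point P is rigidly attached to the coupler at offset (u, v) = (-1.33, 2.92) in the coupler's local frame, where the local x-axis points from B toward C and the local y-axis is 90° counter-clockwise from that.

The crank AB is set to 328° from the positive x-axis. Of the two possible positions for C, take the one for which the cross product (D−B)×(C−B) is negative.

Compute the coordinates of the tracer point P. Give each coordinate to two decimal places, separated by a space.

A=(0,0), D=(6.00,0)
B = A + 3.00·(cos328°, sin328°) = (2.5441, -1.5898)
|BD| = 3.8040
circle(B,10.00) ∩ circle(D,9.00): a=4.3994, h=8.9803
  candidates: C₊=(2.7879,8.4073) cross=34.161; C₋=(10.2939,-7.9096) cross=-34.161
  mode - wants cross < 0 → take C=(10.2939,-7.9096) (cross=-34.161)
ex = (C−B)/|BC| = (0.7750,-0.6320); ey = (0.6320,0.7750)
P = B + -1.33·ex + 2.92·ey = (3.3588,1.5137)

3.36 1.51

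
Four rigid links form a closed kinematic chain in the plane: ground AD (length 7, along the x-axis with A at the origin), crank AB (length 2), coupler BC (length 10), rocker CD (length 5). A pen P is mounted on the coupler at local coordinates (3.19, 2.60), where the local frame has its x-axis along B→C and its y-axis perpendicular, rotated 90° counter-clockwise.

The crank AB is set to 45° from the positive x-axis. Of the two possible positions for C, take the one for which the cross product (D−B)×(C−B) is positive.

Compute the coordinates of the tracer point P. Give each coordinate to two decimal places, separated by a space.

A=(0,0), D=(7.00,0)
B = A + 2.00·(cos45°, sin45°) = (1.4142, 1.4142)
|BD| = 5.7620
circle(B,10.00) ∩ circle(D,5.00): a=9.3891, h=3.4415
  candidates: C₊=(11.3608,2.4460) cross=19.830; C₋=(9.6715,-4.2265) cross=-19.830
  mode + wants cross > 0 → take C=(11.3608,2.4460) (cross=19.830)
ex = (C−B)/|BC| = (0.9947,0.1032); ey = (-0.1032,0.9947)
P = B + 3.19·ex + 2.60·ey = (4.3189,4.3295)

4.32 4.33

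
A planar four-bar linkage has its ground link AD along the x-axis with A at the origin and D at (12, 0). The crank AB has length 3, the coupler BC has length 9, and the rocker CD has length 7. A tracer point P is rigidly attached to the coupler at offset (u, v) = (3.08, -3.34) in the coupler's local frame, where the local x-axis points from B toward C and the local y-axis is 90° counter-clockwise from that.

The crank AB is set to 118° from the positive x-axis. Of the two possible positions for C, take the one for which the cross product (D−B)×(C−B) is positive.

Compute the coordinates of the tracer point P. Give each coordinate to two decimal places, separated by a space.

2.47 0.29

A=(0,0), D=(12.00,0)
B = A + 3.00·(cos118°, sin118°) = (-1.4084, 2.6488)
|BD| = 13.6676
circle(B,9.00) ∩ circle(D,7.00): a=8.0044, h=4.1145
  candidates: C₊=(7.2417,5.1340) cross=56.235; C₋=(5.6468,-2.9389) cross=-56.235
  mode + wants cross > 0 → take C=(7.2417,5.1340) (cross=56.235)
ex = (C−B)/|BC| = (0.9611,0.2761); ey = (-0.2761,0.9611)
P = B + 3.08·ex + -3.34·ey = (2.4741,0.2892)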